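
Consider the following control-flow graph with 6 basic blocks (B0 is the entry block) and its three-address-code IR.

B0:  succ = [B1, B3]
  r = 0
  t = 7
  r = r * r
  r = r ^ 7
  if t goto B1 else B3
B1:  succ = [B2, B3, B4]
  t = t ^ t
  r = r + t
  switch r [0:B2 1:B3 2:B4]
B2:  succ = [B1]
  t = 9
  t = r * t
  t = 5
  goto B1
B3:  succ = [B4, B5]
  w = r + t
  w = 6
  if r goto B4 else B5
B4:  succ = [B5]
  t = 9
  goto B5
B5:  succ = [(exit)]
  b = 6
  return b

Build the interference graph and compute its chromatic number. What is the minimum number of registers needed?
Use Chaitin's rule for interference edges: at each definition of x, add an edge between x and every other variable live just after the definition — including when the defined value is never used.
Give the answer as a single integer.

def/use:
  B0: {r,t} / ∅
  B1: {r,t} / {r,t}
  B2: {t} / {r}
  B3: {w} / {r,t}
  B4: {t} / ∅
  B5: {b} / ∅

Live sets:
  live B0: ∅→{r,t}
  live B1: {r,t}→{r,t}
  live B2: {r}→{r,t}
  live B3: {r,t}→∅
  live B4: ∅→∅
  live B5: ∅→∅

Interfere edges:
  b↔∅
  r↔{t,w}
  t↔{r}
  w↔{r}

Colouring:
  {r,t} pairwise interfere (2-clique) ⇒ χ ≥ 2
  assign b→R0 r→R0 t→R1 w→R1 — no edge inside a register ⇒ χ ≤ 2
  χ = 2

Answer: 2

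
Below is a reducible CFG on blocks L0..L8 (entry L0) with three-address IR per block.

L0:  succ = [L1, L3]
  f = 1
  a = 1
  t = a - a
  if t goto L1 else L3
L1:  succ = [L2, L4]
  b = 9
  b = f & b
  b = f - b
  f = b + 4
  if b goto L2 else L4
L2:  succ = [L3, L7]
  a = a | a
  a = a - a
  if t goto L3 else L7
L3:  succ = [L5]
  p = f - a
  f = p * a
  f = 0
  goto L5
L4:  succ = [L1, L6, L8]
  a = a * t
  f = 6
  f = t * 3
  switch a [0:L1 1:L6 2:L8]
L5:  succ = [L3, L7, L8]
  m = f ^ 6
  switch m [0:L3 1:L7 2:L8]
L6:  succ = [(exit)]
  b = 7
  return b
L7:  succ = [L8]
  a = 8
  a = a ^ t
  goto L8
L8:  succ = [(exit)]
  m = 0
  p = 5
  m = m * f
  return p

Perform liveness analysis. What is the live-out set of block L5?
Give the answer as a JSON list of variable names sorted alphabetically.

def/use:
  L0: {a,f,t} / ∅
  L1: {b,f} / {f}
  L2: {a} / {a,t}
  L3: {f,p} / {a,f}
  L4: {a,f} / {a,t}
  L5: {m} / {f}
  L6: {b} / ∅
  L7: {a} / {t}
  L8: {m,p} / {f}

Liveness:
  L0: in=∅ out={a,f,t}
  L1: in={a,f,t} out={a,f,t}
  L2: in={a,f,t} out={a,f,t}
  L3: in={a,f,t} out={a,f,t}
  L4: in={a,t} out={a,f,t}
  L5: in={a,f,t} out={a,f,t}
  L6: in=∅ out=∅
  L7: in={f,t} out={f}
  L8: in={f} out=∅

live-out(L5) = ["a", "f", "t"]

Answer: ["a", "f", "t"]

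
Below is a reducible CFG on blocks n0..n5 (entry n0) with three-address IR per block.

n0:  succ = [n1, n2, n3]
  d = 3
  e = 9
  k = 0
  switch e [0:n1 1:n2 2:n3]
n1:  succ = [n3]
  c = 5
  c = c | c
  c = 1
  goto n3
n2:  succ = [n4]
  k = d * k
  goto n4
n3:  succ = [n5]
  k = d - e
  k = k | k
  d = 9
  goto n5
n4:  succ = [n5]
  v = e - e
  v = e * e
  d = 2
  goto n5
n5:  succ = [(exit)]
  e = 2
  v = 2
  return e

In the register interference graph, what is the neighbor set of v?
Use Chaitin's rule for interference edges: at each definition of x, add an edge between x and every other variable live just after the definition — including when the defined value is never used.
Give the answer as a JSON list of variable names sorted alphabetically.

Answer: ["e"]

Derivation:
Block summaries:
  n0: def={d,e,k} ue=∅
  n1: def={c} ue=∅
  n2: def={k} ue={d,k}
  n3: def={d,k} ue={d,e}
  n4: def={d,v} ue={e}
  n5: def={e,v} ue=∅

Backward fixpoint:
  live n0: ∅→{d,e,k}
  live n1: {d,e}→{d,e}
  live n2: {d,e,k}→{e}
  live n3: {d,e}→∅
  live n4: {e}→∅
  live n5: ∅→∅

Interference:
  c↔{d,e}
  d↔{c,e,k}
  e↔{c,d,k,v}
  k↔{d,e}
  v↔{e}

N(v) = ["e"]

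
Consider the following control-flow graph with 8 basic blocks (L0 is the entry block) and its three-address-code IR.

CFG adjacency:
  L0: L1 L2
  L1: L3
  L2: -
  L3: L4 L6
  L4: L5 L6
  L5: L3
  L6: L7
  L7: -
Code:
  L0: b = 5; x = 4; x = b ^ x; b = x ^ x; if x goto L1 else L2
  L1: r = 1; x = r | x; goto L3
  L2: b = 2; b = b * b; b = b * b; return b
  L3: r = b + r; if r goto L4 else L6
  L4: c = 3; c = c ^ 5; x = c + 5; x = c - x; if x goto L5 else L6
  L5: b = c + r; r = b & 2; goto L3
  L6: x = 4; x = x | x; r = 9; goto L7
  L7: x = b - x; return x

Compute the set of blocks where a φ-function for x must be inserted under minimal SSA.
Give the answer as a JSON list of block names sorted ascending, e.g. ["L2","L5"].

idom tree: L1←L0 L2←L0 L3←L1 L4←L3 L5←L4 L6←L3 L7←L6
Dom∩ at merges:
  L3: preds {L1,L5}: {L0,L1} ∩ {L0,L1,L3,L4,L5} = {L0,L1}; idom=L1
  L6: preds {L3,L4}: {L0,L1,L3} ∩ {L0,L1,L3,L4} = {L0,L1,L3}; idom=L3

DF derivation:
  L3←L1: walk · to L1
  L3←L5: walk L5→L4→L3 to L1
  L6←L3: walk · to L3
  L6←L4: walk L4 to L3
  L0: DF=∅
  L1: DF=∅
  L2: DF=∅
  L3: DF={L3}
  L4: DF={L3,L6}
  L5: DF={L3}
  L6: DF=∅
  L7: DF=∅

φ for x: defs {L0,L1,L4,L6,L7}
  DF⁺ = {L3,L6}

Answer: ["L3", "L6"]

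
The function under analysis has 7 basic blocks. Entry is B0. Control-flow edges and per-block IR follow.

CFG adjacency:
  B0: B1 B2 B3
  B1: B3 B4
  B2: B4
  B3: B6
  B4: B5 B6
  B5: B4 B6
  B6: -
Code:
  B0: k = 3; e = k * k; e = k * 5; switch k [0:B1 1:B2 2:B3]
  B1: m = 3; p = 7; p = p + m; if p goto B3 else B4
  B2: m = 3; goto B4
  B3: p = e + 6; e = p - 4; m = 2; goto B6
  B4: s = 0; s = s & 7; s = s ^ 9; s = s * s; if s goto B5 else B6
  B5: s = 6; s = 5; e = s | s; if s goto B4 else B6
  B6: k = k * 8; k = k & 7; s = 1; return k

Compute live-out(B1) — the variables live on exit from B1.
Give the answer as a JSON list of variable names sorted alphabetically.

Answer: ["e", "k"]

Analysis:
Block summaries:
  B0 def {e,k} use ∅
  B1 def {m,p} use ∅
  B2 def {m} use ∅
  B3 def {e,m,p} use {e}
  B4 def {s} use ∅
  B5 def {e,s} use ∅
  B6 def {k,s} use {k}

Live sets:
  live B0: ∅→{e,k}
  live B1: {e,k}→{e,k}
  live B2: {k}→{k}
  live B3: {e,k}→{k}
  live B4: {k}→{k}
  live B5: {k}→{k}
  live B6: {k}→∅

live-out(B1) = ["e", "k"]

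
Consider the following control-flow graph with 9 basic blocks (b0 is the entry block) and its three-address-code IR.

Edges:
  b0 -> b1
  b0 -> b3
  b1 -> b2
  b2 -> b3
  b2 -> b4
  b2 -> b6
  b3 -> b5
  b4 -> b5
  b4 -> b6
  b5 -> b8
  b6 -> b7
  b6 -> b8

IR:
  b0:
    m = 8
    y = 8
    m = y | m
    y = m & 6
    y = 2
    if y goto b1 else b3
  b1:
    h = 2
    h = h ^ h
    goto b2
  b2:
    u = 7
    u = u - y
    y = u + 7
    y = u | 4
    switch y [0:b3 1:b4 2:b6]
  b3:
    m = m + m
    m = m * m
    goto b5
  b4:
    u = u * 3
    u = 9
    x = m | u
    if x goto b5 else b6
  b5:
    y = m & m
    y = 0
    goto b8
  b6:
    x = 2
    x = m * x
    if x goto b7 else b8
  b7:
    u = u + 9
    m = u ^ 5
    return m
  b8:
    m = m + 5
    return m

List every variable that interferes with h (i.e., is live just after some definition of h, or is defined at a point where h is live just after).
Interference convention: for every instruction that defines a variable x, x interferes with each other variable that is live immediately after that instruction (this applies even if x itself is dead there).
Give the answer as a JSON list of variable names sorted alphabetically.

Answer: ["m", "y"]

Derivation:
Block summaries:
  b0 def {m,y} use ∅
  b1 def {h} use ∅
  b2 def {u,y} use {y}
  b3 def {m} use {m}
  b4 def {u,x} use {m,u}
  b5 def {y} use {m}
  b6 def {x} use {m}
  b7 def {m,u} use {u}
  b8 def {m} use {m}

Backward fixpoint:
  b0 li=∅ lo={m,y}
  b1 li={m,y} lo={m,y}
  b2 li={m,y} lo={m,u}
  b3 li={m} lo={m}
  b4 li={m,u} lo={m,u}
  b5 li={m} lo={m}
  b6 li={m,u} lo={m,u}
  b7 li={u} lo=∅
  b8 li={m} lo=∅

Interfere edges:
  h↔{m,y}
  m↔{h,u,x,y}
  u↔{m,x,y}
  x↔{m,u}
  y↔{h,m,u}

N(h) = ["m", "y"]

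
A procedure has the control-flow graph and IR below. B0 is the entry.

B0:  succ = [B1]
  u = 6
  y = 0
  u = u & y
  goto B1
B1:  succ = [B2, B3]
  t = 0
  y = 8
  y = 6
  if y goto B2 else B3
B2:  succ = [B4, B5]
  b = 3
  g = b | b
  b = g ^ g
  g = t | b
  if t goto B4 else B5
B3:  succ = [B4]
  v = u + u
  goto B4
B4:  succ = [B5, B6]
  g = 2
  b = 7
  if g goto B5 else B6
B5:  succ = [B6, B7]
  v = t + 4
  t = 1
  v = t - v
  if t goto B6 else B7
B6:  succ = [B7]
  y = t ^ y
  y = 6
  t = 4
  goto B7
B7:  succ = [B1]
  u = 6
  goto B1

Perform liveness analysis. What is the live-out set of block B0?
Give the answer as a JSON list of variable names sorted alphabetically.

Answer: ["u"]

Analysis:
def/use:
  B0: def={u,y} ue=∅
  B1: def={t,y} ue=∅
  B2: def={b,g} ue={t}
  B3: def={v} ue={u}
  B4: def={b,g} ue=∅
  B5: def={t,v} ue={t}
  B6: def={t,y} ue={t,y}
  B7: def={u} ue=∅

Liveness:
  B0: in=∅ out={u}
  B1: in={u} out={t,u,y}
  B2: in={t,y} out={t,y}
  B3: in={t,u,y} out={t,y}
  B4: in={t,y} out={t,y}
  B5: in={t,y} out={t,y}
  B6: in={t,y} out=∅
  B7: in=∅ out={u}

live-out(B0) = ["u"]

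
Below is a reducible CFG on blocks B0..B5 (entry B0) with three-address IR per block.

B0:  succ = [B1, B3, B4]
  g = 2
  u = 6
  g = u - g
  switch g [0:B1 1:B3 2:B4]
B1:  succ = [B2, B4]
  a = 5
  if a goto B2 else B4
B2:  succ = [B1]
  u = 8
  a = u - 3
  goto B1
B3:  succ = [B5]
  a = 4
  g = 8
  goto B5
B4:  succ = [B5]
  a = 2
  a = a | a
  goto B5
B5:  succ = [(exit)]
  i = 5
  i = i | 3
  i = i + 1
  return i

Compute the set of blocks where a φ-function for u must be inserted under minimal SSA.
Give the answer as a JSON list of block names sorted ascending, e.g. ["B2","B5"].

idom tree: B1←B0 B2←B1 B3←B0 B4←B0 B5←B0
Dom∩ at merges:
  B1: preds {B0,B2}: {B0} ∩ {B0,B1,B2} = {B0}; idom=B0
  B4: preds {B0,B1}: {B0} ∩ {B0,B1} = {B0}; idom=B0
  B5: preds {B3,B4}: {B0,B3} ∩ {B0,B4} = {B0}; idom=B0

DF walk-up:
  join B1 pred B0: · stop@B0
  join B1 pred B2: B2→B1 stop@B0
  join B4 pred B0: · stop@B0
  join B4 pred B1: B1 stop@B0
  join B5 pred B3: B3 stop@B0
  join B5 pred B4: B4 stop@B0
  B0: DF=∅
  B1: DF={B1,B4}
  B2: DF={B1}
  B3: DF={B5}
  B4: DF={B5}
  B5: DF=∅

φ for u: defs {B0,B2}
  DF⁺ = {B1,B4,B5}

Answer: ["B1", "B4", "B5"]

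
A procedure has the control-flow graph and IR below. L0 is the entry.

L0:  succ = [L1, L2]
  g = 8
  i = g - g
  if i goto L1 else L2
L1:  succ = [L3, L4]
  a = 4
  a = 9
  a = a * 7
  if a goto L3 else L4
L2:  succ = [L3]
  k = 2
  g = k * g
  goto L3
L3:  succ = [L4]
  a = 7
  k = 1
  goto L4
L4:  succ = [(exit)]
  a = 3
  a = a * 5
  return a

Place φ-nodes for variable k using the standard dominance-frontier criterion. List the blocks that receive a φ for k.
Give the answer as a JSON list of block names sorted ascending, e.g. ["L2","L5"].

idom tree: L1←L0 L2←L0 L3←L0 L4←L0
Join-block Dom:
  L3: preds {L1,L2}: {L0,L1} ∩ {L0,L2} = {L0}; idom=L0
  L4: preds {L1,L3}: {L0,L1} ∩ {L0,L3} = {L0}; idom=L0

DF walk-up:
  join L3 pred L1: L1 stop@L0
  join L3 pred L2: L2 stop@L0
  join L4 pred L1: L1 stop@L0
  join L4 pred L3: L3 stop@L0
  DF(L0)=∅
  DF(L1)={L3,L4}
  DF(L2)={L3}
  DF(L3)={L4}
  DF(L4)=∅

φ for k: defs {L2,L3}
  DF⁺ = {L3,L4}

Answer: ["L3", "L4"]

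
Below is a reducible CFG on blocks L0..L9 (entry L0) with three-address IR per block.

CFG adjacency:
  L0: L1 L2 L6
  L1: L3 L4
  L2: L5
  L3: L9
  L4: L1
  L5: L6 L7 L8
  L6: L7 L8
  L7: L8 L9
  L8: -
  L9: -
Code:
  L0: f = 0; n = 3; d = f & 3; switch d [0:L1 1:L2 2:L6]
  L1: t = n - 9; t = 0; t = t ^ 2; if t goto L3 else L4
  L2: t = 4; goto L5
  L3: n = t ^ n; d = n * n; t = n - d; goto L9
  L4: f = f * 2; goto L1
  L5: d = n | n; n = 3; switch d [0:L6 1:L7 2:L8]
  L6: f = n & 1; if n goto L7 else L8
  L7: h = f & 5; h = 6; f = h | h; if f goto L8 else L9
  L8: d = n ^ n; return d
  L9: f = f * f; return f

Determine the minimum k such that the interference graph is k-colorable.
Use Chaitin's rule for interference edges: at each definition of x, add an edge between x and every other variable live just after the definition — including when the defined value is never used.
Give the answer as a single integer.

Per-block:
  L0 def {d,f,n} use ∅
  L1 def {t} use {n}
  L2 def {t} use ∅
  L3 def {d,n,t} use {n,t}
  L4 def {f} use {f}
  L5 def {d,n} use {n}
  L6 def {f} use {n}
  L7 def {f,h} use {f}
  L8 def {d} use {n}
  L9 def {f} use {f}

Liveness:
  L0: in=∅ out={f,n}
  L1: in={f,n} out={f,n,t}
  L2: in={f,n} out={f,n}
  L3: in={f,n,t} out={f}
  L4: in={f,n} out={f,n}
  L5: in={f,n} out={f,n}
  L6: in={n} out={f,n}
  L7: in={f,n} out={f,n}
  L8: in={n} out=∅
  L9: in={f} out=∅

Conflict graph:
  d: {f,n}
  f: {d,n,t}
  h: {n}
  n: {d,f,h,t}
  t: {f,n}

Registers:
  {d,f,n} pairwise interfere (3-clique) ⇒ χ ≥ 3
  assign d→r2 f→r1 h→r1 n→r0 t→r2 — no edge inside a register ⇒ χ ≤ 3
  χ = 3

Answer: 3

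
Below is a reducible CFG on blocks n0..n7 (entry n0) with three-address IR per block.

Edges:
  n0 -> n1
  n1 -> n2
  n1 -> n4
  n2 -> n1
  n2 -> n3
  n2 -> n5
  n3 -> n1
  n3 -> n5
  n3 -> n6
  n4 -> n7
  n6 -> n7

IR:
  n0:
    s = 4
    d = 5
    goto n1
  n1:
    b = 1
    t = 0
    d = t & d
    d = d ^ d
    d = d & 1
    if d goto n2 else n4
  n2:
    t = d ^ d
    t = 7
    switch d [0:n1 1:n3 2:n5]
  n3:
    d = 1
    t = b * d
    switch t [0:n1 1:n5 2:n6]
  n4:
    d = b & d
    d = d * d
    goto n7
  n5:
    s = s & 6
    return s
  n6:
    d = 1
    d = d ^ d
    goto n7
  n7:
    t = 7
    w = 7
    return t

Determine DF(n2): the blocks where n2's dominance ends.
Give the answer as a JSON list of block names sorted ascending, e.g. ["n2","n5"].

Answer: ["n1", "n7"]

Derivation:
idom tree: n1←n0 n2←n1 n3←n2 n4←n1 n5←n2 n6←n3 n7←n1
Dom at joins:
  n1: preds {n0,n2,n3}: {n0} ∩ {n0,n1,n2} ∩ {n0,n1,n2,n3} = {n0}; idom=n0
  n5: preds {n2,n3}: {n0,n1,n2} ∩ {n0,n1,n2,n3} = {n0,n1,n2}; idom=n2
  n7: preds {n4,n6}: {n0,n1,n4} ∩ {n0,n1,n2,n3,n6} = {n0,n1}; idom=n1

DF walk-up:
  join n1 pred n0: · stop@n0
  join n1 pred n2: n2→n1 stop@n0
  join n1 pred n3: n3→n2→n1 stop@n0
  join n5 pred n2: · stop@n2
  join n5 pred n3: n3 stop@n2
  join n7 pred n4: n4 stop@n1
  join n7 pred n6: n6→n3→n2 stop@n1
  n0: DF=∅
  n1: DF={n1}
  n2: DF={n1,n7}
  n3: DF={n1,n5,n7}
  n4: DF={n7}
  n5: DF=∅
  n6: DF={n7}
  n7: DF=∅

DF(n2) = ["n1", "n7"]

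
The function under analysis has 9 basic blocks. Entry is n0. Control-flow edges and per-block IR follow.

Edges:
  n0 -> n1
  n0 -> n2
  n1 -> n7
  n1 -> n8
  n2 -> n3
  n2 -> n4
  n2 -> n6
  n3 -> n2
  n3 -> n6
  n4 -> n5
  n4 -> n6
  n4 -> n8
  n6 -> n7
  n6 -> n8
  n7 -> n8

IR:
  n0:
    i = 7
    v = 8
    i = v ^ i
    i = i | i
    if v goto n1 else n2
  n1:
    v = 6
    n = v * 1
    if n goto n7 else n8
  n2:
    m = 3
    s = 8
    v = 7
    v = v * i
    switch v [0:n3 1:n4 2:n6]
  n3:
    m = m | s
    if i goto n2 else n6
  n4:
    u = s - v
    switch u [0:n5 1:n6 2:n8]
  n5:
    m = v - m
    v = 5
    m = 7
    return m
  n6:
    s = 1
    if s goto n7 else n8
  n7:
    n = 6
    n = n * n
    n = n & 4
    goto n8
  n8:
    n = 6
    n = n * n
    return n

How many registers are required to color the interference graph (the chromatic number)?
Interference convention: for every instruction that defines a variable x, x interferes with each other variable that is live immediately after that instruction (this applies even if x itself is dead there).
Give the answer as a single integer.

def/use:
  n0: def={i,v} ue=∅
  n1: def={n,v} ue=∅
  n2: def={m,s,v} ue={i}
  n3: def={m} ue={i,m,s}
  n4: def={u} ue={s,v}
  n5: def={m,v} ue={m,v}
  n6: def={s} ue=∅
  n7: def={n} ue=∅
  n8: def={n} ue=∅

Backward fixpoint:
  live n0: ∅→{i}
  live n1: ∅→∅
  live n2: {i}→{i,m,s,v}
  live n3: {i,m,s}→{i}
  live n4: {m,s,v}→{m,v}
  live n5: {m,v}→∅
  live n6: ∅→∅
  live n7: ∅→∅
  live n8: ∅→∅

Interference:
  i: {m,s,v}
  m: {i,s,u,v}
  n: ∅
  s: {i,m,v}
  u: {m,v}
  v: {i,m,s,u}

Colouring:
  clique {i,m,s,v} ⇒ need ≥ 4
  4-colouring: R0={m,n}  R1={v}  R2={i,u}  R3={s}
  χ = 4

Answer: 4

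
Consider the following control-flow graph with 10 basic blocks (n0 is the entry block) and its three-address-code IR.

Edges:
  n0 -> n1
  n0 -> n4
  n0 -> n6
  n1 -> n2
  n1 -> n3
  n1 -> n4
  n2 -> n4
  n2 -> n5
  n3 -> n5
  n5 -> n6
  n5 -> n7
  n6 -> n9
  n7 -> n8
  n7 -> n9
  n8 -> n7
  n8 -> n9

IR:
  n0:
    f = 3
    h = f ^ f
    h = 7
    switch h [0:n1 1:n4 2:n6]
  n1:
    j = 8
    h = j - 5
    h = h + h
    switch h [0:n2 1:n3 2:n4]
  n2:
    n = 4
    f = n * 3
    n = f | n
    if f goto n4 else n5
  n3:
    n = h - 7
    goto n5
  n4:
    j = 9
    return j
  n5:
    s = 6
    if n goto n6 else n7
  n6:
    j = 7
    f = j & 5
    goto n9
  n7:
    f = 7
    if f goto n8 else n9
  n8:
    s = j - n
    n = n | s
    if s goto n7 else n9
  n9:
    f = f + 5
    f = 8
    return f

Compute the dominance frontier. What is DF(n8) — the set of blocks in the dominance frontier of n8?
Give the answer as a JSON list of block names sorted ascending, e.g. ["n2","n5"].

idom tree: n1←n0 n2←n1 n3←n1 n4←n0 n5←n1 n6←n0 n7←n5 n8←n7 n9←n0
Join-block Dom:
  n4: preds {n0,n1,n2}: {n0} ∩ {n0,n1} ∩ {n0,n1,n2} = {n0}; idom=n0
  n5: preds {n2,n3}: {n0,n1,n2} ∩ {n0,n1,n3} = {n0,n1}; idom=n1
  n6: preds {n0,n5}: {n0} ∩ {n0,n1,n5} = {n0}; idom=n0
  n7: preds {n5,n8}: {n0,n1,n5} ∩ {n0,n1,n5,n7,n8} = {n0,n1,n5}; idom=n5
  n9: preds {n6,n7,n8}: {n0,n6} ∩ {n0,n1,n5,n7} ∩ {n0,n1,n5,n7,n8} = {n0}; idom=n0

DF derivation:
  n4←n0: walk · to n0
  n4←n1: walk n1 to n0
  n4←n2: walk n2→n1 to n0
  n5←n2: walk n2 to n1
  n5←n3: walk n3 to n1
  n6←n0: walk · to n0
  n6←n5: walk n5→n1 to n0
  n7←n5: walk · to n5
  n7←n8: walk n8→n7 to n5
  n9←n6: walk n6 to n0
  n9←n7: walk n7→n5→n1 to n0
  n9←n8: walk n8→n7→n5→n1 to n0
  n0: DF=∅
  n1: DF={n4,n6,n9}
  n2: DF={n4,n5}
  n3: DF={n5}
  n4: DF=∅
  n5: DF={n6,n9}
  n6: DF={n9}
  n7: DF={n7,n9}
  n8: DF={n7,n9}
  n9: DF=∅

DF(n8) = ["n7", "n9"]

Answer: ["n7", "n9"]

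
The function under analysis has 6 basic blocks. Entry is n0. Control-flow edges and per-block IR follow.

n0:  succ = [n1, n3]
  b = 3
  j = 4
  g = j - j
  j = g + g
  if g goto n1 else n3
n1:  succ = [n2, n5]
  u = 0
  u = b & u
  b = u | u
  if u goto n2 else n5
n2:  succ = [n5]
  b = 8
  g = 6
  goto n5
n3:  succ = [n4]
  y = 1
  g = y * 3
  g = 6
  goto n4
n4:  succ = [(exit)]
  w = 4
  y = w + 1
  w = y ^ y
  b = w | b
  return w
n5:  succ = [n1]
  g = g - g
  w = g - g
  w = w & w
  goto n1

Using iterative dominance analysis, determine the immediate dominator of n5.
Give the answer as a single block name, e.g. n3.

idom tree: n1←n0 n2←n1 n3←n0 n4←n3 n5←n1
Dom∩ at merges:
  n1: preds {n0,n5}: {n0} ∩ {n0,n1,n5} = {n0}; idom=n0
  n5: preds {n1,n2}: {n0,n1} ∩ {n0,n1,n2} = {n0,n1}; idom=n1

idom(n5) = n1

Answer: n1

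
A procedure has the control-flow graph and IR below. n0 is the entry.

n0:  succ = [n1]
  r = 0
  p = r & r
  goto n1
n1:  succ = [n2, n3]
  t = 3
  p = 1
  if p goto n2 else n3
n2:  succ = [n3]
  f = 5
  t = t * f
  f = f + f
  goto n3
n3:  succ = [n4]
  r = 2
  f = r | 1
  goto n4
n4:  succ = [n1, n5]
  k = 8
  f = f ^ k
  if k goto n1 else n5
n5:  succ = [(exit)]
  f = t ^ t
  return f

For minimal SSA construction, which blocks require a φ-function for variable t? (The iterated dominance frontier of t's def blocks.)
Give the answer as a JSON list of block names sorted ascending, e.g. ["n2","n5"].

idom tree: n1←n0 n2←n1 n3←n1 n4←n3 n5←n4
Dom at joins:
  n1: preds {n0,n4}: {n0} ∩ {n0,n1,n3,n4} = {n0}; idom=n0
  n3: preds {n1,n2}: {n0,n1} ∩ {n0,n1,n2} = {n0,n1}; idom=n1

DF derivation:
  join n1 pred n0: · stop@n0
  join n1 pred n4: n4→n3→n1 stop@n0
  join n3 pred n1: · stop@n1
  join n3 pred n2: n2 stop@n1
  n0: DF=∅
  n1: DF={n1}
  n2: DF={n3}
  n3: DF={n1}
  n4: DF={n1}
  n5: DF=∅

φ for t: defs {n1,n2}
  DF⁺ = {n1,n3}

Answer: ["n1", "n3"]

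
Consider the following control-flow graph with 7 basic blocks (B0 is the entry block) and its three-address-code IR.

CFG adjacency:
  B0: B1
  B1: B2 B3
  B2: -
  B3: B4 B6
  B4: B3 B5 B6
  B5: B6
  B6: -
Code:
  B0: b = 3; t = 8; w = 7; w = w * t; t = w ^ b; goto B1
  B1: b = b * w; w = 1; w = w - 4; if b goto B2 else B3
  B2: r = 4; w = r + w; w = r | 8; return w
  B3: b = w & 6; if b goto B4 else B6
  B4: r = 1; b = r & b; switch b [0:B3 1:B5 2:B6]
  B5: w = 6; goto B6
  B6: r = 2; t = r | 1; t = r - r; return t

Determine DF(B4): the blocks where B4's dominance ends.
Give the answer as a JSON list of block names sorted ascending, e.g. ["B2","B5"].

idom tree: B1←B0 B2←B1 B3←B1 B4←B3 B5←B4 B6←B3
Join-block Dom:
  B3: preds {B1,B4}: {B0,B1} ∩ {B0,B1,B3,B4} = {B0,B1}; idom=B1
  B6: preds {B3,B4,B5}: {B0,B1,B3} ∩ {B0,B1,B3,B4} ∩ {B0,B1,B3,B4,B5} = {B0,B1,B3}; idom=B3

DF walk-up:
  B3←B1: walk · to B1
  B3←B4: walk B4→B3 to B1
  B6←B3: walk · to B3
  B6←B4: walk B4 to B3
  B6←B5: walk B5→B4 to B3
  B0: DF=∅
  B1: DF=∅
  B2: DF=∅
  B3: DF={B3}
  B4: DF={B3,B6}
  B5: DF={B6}
  B6: DF=∅

DF(B4) = ["B3", "B6"]

Answer: ["B3", "B6"]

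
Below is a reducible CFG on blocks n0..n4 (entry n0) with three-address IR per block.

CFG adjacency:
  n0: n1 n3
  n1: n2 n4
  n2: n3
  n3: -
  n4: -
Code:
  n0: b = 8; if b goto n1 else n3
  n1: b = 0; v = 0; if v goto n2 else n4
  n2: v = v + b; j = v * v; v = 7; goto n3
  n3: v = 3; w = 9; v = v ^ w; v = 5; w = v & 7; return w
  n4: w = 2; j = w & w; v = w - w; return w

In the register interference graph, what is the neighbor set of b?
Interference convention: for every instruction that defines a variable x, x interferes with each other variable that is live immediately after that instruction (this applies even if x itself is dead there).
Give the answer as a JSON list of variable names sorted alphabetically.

Answer: ["v"]

Working:
Per-block:
  n0 def {b} use ∅
  n1 def {b,v} use ∅
  n2 def {j,v} use {b,v}
  n3 def {v,w} use ∅
  n4 def {j,v,w} use ∅

Backward fixpoint:
  n0: in=∅ out=∅
  n1: in=∅ out={b,v}
  n2: in={b,v} out=∅
  n3: in=∅ out=∅
  n4: in=∅ out=∅

Interference:
  b↔{v}
  j↔{w}
  v↔{b,w}
  w↔{j,v}

N(b) = ["v"]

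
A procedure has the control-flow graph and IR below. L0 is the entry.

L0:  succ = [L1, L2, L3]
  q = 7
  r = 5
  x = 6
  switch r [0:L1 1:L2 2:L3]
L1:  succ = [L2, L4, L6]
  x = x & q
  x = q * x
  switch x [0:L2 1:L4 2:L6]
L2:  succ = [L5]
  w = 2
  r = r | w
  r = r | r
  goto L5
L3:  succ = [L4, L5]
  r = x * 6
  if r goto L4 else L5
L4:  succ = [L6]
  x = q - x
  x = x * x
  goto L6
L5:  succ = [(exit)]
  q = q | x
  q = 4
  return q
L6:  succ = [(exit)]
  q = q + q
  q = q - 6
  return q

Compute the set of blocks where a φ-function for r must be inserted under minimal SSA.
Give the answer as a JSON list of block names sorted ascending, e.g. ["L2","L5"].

idom tree: L1←L0 L2←L0 L3←L0 L4←L0 L5←L0 L6←L0
Dom∩ at merges:
  L2: preds {L0,L1}: {L0} ∩ {L0,L1} = {L0}; idom=L0
  L4: preds {L1,L3}: {L0,L1} ∩ {L0,L3} = {L0}; idom=L0
  L5: preds {L2,L3}: {L0,L2} ∩ {L0,L3} = {L0}; idom=L0
  L6: preds {L1,L4}: {L0,L1} ∩ {L0,L4} = {L0}; idom=L0

DF derivation:
  L2←L0: walk · to L0
  L2←L1: walk L1 to L0
  L4←L1: walk L1 to L0
  L4←L3: walk L3 to L0
  L5←L2: walk L2 to L0
  L5←L3: walk L3 to L0
  L6←L1: walk L1 to L0
  L6←L4: walk L4 to L0
  L0 → ∅
  L1 → {L2,L4,L6}
  L2 → {L5}
  L3 → {L4,L5}
  L4 → {L6}
  L5 → ∅
  L6 → ∅

φ for r: defs {L0,L2,L3}
  DF⁺ = {L4,L5,L6}

Answer: ["L4", "L5", "L6"]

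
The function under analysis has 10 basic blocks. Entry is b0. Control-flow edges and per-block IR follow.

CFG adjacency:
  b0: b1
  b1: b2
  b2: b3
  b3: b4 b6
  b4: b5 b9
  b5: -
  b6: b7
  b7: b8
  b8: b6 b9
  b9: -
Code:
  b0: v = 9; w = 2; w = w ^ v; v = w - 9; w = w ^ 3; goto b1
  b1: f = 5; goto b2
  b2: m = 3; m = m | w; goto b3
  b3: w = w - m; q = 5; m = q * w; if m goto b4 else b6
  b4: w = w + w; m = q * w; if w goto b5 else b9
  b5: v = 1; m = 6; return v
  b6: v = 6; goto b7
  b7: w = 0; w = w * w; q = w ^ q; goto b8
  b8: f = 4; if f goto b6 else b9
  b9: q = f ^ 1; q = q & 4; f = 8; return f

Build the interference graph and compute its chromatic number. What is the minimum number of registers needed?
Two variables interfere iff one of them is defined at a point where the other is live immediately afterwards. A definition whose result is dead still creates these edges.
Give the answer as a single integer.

Answer: 4

Working:
Per-block:
  b0: {v,w} / ∅
  b1: {f} / ∅
  b2: {m} / {w}
  b3: {m,q,w} / {m,w}
  b4: {m,w} / {q,w}
  b5: {m,v} / ∅
  b6: {v} / ∅
  b7: {q,w} / {q}
  b8: {f} / ∅
  b9: {f,q} / {f}

Live sets:
  b0 li=∅ lo={w}
  b1 li={w} lo={f,w}
  b2 li={f,w} lo={f,m,w}
  b3 li={f,m,w} lo={f,q,w}
  b4 li={f,q,w} lo={f}
  b5 li=∅ lo=∅
  b6 li={q} lo={q}
  b7 li={q} lo={q}
  b8 li={q} lo={f,q}
  b9 li={f} lo=∅

Conflict graph:
  f — {m,q,w}
  m — {f,q,v,w}
  q — {f,m,v,w}
  v — {m,q,w}
  w — {f,m,q,v}

Registers:
  lower bound: {f,m,q,w} mutually conflict ⇒ χ ≥ 4
  assign f→R3 m→R0 q→R1 v→R3 w→R2 — no edge inside a register ⇒ χ ≤ 4
  χ = 4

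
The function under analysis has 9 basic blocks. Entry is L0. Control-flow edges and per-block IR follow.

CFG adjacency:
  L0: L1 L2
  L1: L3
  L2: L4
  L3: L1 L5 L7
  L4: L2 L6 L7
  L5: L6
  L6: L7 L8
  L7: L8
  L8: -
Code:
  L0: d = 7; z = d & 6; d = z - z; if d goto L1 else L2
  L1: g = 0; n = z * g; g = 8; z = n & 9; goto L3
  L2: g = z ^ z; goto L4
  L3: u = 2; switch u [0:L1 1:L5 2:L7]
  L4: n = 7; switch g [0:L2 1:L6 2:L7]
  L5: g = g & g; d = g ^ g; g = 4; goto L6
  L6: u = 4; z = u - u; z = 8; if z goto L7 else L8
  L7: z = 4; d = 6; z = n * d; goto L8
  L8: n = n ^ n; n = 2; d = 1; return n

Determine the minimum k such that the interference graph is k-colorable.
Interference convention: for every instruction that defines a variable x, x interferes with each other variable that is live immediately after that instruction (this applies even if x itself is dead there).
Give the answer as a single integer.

Answer: 4

Derivation:
Block summaries:
  L0 def {d,z} use ∅
  L1 def {g,n,z} use {z}
  L2 def {g} use {z}
  L3 def {u} use ∅
  L4 def {n} use {g}
  L5 def {d,g} use {g}
  L6 def {u,z} use ∅
  L7 def {d,z} use {n}
  L8 def {d,n} use {n}

Live sets:
  L0: in=∅ out={z}
  L1: in={z} out={g,n,z}
  L2: in={z} out={g,z}
  L3: in={g,n,z} out={g,n,z}
  L4: in={g,z} out={n,z}
  L5: in={g,n} out={n}
  L6: in={n} out={n}
  L7: in={n} out={n}
  L8: in={n} out=∅

Interference:
  d — {n,z}
  g — {n,u,z}
  n — {d,g,u,z}
  u — {g,n,z}
  z — {d,g,n,u}

Registers:
  clique {g,n,u,z} ⇒ need ≥ 4
  assign d→c2 g→c2 n→c0 u→c3 z→c1 — no edge inside a register ⇒ χ ≤ 4
  χ = 4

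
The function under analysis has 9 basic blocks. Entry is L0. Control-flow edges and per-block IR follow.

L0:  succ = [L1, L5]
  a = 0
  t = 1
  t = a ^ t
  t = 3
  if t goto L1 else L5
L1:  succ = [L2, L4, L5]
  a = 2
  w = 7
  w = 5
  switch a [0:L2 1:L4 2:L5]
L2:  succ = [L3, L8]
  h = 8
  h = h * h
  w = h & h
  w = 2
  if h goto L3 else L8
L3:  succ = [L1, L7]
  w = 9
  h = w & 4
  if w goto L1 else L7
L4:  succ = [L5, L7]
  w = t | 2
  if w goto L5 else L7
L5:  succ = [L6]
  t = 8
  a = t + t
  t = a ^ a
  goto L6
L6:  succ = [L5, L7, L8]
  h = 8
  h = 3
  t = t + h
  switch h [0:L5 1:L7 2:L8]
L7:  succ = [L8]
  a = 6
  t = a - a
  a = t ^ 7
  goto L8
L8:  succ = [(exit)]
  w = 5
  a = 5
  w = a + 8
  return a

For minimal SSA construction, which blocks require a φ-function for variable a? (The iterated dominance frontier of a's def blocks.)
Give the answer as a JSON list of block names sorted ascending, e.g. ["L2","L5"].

idom tree: L1←L0 L2←L1 L3←L2 L4←L1 L5←L0 L6←L5 L7←L0 L8←L0
Join-block Dom:
  L1: preds {L0,L3}: {L0} ∩ {L0,L1,L2,L3} = {L0}; idom=L0
  L5: preds {L0,L1,L4,L6}: {L0} ∩ {L0,L1} ∩ {L0,L1,L4} ∩ {L0,L5,L6} = {L0}; idom=L0
  L7: preds {L3,L4,L6}: {L0,L1,L2,L3} ∩ {L0,L1,L4} ∩ {L0,L5,L6} = {L0}; idom=L0
  L8: preds {L2,L6,L7}: {L0,L1,L2} ∩ {L0,L5,L6} ∩ {L0,L7} = {L0}; idom=L0

DF walk-up:
  join L1 pred L0: · stop@L0
  join L1 pred L3: L3→L2→L1 stop@L0
  join L5 pred L0: · stop@L0
  join L5 pred L1: L1 stop@L0
  join L5 pred L4: L4→L1 stop@L0
  join L5 pred L6: L6→L5 stop@L0
  join L7 pred L3: L3→L2→L1 stop@L0
  join L7 pred L4: L4→L1 stop@L0
  join L7 pred L6: L6→L5 stop@L0
  join L8 pred L2: L2→L1 stop@L0
  join L8 pred L6: L6→L5 stop@L0
  join L8 pred L7: L7 stop@L0
  DF(L0)=∅
  DF(L1)={L1,L5,L7,L8}
  DF(L2)={L1,L7,L8}
  DF(L3)={L1,L7}
  DF(L4)={L5,L7}
  DF(L5)={L5,L7,L8}
  DF(L6)={L5,L7,L8}
  DF(L7)={L8}
  DF(L8)=∅

φ for a: defs {L0,L1,L5,L7,L8}
  DF⁺ = {L1,L5,L7,L8}

Answer: ["L1", "L5", "L7", "L8"]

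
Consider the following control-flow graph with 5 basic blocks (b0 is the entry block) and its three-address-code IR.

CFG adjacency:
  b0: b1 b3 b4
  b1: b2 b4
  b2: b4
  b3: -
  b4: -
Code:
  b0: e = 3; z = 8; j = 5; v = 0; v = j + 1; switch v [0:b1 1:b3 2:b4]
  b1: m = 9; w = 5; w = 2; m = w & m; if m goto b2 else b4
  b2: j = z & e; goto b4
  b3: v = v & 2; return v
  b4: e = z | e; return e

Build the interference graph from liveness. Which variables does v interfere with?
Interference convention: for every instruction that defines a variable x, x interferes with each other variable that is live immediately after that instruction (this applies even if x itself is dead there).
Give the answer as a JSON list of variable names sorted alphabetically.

Answer: ["e", "j", "z"]

Analysis:
Per-block:
  b0: def={e,j,v,z} ue=∅
  b1: def={m,w} ue=∅
  b2: def={j} ue={e,z}
  b3: def={v} ue={v}
  b4: def={e} ue={e,z}

Liveness:
  b0: in=∅ out={e,v,z}
  b1: in={e,z} out={e,z}
  b2: in={e,z} out={e,z}
  b3: in={v} out=∅
  b4: in={e,z} out=∅

Interfere edges:
  e↔{j,m,v,w,z}
  j↔{e,v,z}
  m↔{e,w,z}
  v↔{e,j,z}
  w↔{e,m,z}
  z↔{e,j,m,v,w}

N(v) = ["e", "j", "z"]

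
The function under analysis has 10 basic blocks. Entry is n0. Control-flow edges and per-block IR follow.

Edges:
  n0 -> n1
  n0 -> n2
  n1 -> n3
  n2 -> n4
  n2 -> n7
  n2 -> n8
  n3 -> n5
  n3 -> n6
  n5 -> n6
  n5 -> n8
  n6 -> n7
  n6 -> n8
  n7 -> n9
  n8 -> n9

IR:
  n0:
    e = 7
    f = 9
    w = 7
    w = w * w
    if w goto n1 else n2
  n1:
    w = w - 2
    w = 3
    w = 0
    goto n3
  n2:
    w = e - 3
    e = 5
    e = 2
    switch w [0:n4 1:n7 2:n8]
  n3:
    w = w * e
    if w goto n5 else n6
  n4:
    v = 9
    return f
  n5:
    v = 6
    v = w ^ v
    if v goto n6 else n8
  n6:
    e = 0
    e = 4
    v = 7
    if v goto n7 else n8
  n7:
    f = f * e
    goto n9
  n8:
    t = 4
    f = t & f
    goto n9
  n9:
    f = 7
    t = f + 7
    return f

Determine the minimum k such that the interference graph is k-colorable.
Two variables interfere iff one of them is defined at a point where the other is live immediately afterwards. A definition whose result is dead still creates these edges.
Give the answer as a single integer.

Answer: 4

Working:
def/use:
  n0: {e,f,w} / ∅
  n1: {w} / {w}
  n2: {e,w} / {e}
  n3: {w} / {e,w}
  n4: {v} / {f}
  n5: {v} / {w}
  n6: {e,v} / ∅
  n7: {f} / {e,f}
  n8: {f,t} / {f}
  n9: {f,t} / ∅

Live sets:
  live n0: ∅→{e,f,w}
  live n1: {e,f,w}→{e,f,w}
  live n2: {e,f}→{e,f}
  live n3: {e,f,w}→{f,w}
  live n4: {f}→∅
  live n5: {f,w}→{f}
  live n6: {f}→{e,f}
  live n7: {e,f}→∅
  live n8: {f}→∅
  live n9: ∅→∅

Interfere edges:
  e: {f,v,w}
  f: {e,t,v,w}
  t: {f}
  v: {e,f,w}
  w: {e,f,v}

Chromatic number:
  {e,f,v,w} pairwise interfere (4-clique) ⇒ χ ≥ 4
  4-colouring: r0={f}  r1={e,t}  r2={v}  r3={w}
  χ = 4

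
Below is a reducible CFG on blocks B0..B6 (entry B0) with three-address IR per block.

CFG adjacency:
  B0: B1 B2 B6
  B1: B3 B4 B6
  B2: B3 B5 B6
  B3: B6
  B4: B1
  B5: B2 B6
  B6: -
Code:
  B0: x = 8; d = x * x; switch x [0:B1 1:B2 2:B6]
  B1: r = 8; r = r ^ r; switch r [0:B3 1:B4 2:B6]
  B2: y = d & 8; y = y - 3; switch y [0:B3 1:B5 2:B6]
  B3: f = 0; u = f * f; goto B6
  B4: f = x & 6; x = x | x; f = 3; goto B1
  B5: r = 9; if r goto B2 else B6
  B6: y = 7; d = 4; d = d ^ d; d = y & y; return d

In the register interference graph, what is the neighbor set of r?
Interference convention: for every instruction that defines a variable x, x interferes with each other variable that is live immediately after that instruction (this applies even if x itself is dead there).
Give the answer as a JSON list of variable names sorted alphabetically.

Answer: ["d", "x"]

Working:
Per-block:
  B0: def={d,x} ue=∅
  B1: def={r} ue=∅
  B2: def={y} ue={d}
  B3: def={f,u} ue=∅
  B4: def={f,x} ue={x}
  B5: def={r} ue=∅
  B6: def={d,y} ue=∅

Live sets:
  B0 li=∅ lo={d,x}
  B1 li={x} lo={x}
  B2 li={d} lo={d}
  B3 li=∅ lo=∅
  B4 li={x} lo={x}
  B5 li={d} lo={d}
  B6 li=∅ lo=∅

Conflict graph:
  d: {r,x,y}
  f: {x}
  r: {d,x}
  u: ∅
  x: {d,f,r}
  y: {d}

N(r) = ["d", "x"]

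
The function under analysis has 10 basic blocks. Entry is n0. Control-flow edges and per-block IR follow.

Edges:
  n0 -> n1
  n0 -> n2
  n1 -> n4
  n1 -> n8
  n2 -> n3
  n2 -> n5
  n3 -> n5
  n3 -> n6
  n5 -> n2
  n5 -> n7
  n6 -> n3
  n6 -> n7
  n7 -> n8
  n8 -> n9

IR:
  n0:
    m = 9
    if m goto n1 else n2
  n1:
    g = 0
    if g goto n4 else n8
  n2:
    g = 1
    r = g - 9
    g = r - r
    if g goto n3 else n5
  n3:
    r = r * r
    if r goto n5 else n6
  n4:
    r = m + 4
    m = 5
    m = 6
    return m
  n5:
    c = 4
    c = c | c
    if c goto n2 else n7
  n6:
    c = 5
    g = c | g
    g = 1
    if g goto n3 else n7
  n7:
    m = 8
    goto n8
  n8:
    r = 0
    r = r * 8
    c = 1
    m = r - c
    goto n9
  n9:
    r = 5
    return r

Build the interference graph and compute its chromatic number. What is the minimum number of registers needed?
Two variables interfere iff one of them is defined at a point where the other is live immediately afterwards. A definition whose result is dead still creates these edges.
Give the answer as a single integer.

def/use:
  n0 def {m} use ∅
  n1 def {g} use ∅
  n2 def {g,r} use ∅
  n3 def {r} use {r}
  n4 def {m,r} use {m}
  n5 def {c} use ∅
  n6 def {c,g} use {g}
  n7 def {m} use ∅
  n8 def {c,m,r} use ∅
  n9 def {r} use ∅

Backward fixpoint:
  n0: in=∅ out={m}
  n1: in={m} out={m}
  n2: in=∅ out={g,r}
  n3: in={g,r} out={g,r}
  n4: in={m} out=∅
  n5: in=∅ out=∅
  n6: in={g,r} out={g,r}
  n7: in=∅ out=∅
  n8: in=∅ out=∅
  n9: in=∅ out=∅

Interference:
  c: {g,r}
  g: {c,m,r}
  m: {g}
  r: {c,g}

Registers:
  {c,g,r} pairwise interfere (3-clique) ⇒ χ ≥ 3
  3-colouring: R0={g}  R1={c,m}  R2={r}
  χ = 3

Answer: 3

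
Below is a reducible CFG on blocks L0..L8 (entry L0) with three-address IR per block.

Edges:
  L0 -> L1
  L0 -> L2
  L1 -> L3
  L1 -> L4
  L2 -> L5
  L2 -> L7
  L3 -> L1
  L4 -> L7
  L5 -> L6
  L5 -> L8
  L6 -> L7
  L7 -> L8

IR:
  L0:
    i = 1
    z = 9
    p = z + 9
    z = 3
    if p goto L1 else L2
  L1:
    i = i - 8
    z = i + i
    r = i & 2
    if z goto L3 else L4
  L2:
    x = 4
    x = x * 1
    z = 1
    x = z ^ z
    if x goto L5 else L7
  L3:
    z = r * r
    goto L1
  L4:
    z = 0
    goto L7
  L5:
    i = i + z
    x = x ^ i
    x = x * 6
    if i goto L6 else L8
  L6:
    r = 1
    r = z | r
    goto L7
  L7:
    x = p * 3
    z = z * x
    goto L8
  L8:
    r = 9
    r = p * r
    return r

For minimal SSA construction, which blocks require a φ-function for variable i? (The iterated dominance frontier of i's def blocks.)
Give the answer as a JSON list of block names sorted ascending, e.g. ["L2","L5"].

Answer: ["L1", "L7", "L8"]

Working:
idom tree: L1←L0 L2←L0 L3←L1 L4←L1 L5←L2 L6←L5 L7←L0 L8←L0
Dom at joins:
  L1: preds {L0,L3}: {L0} ∩ {L0,L1,L3} = {L0}; idom=L0
  L7: preds {L2,L4,L6}: {L0,L2} ∩ {L0,L1,L4} ∩ {L0,L2,L5,L6} = {L0}; idom=L0
  L8: preds {L5,L7}: {L0,L2,L5} ∩ {L0,L7} = {L0}; idom=L0

Frontier:
  join L1 pred L0: · stop@L0
  join L1 pred L3: L3→L1 stop@L0
  join L7 pred L2: L2 stop@L0
  join L7 pred L4: L4→L1 stop@L0
  join L7 pred L6: L6→L5→L2 stop@L0
  join L8 pred L5: L5→L2 stop@L0
  join L8 pred L7: L7 stop@L0
  DF(L0)=∅
  DF(L1)={L1,L7}
  DF(L2)={L7,L8}
  DF(L3)={L1}
  DF(L4)={L7}
  DF(L5)={L7,L8}
  DF(L6)={L7}
  DF(L7)={L8}
  DF(L8)=∅

φ for i: defs {L0,L1,L5}
  DF⁺ = {L1,L7,L8}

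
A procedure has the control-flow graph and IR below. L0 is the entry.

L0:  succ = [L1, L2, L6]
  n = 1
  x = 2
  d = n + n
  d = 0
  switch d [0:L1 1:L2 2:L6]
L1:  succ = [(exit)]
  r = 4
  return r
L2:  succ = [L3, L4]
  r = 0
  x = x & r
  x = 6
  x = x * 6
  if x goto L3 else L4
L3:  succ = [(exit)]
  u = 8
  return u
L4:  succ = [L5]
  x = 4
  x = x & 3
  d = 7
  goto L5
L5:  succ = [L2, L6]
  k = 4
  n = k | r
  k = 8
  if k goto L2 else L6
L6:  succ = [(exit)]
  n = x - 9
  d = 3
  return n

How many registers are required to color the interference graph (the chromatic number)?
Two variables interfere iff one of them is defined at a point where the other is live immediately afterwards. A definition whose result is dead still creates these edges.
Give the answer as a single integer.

Block summaries:
  L0: {d,n,x} / ∅
  L1: {r} / ∅
  L2: {r,x} / {x}
  L3: {u} / ∅
  L4: {d,x} / ∅
  L5: {k,n} / {r}
  L6: {d,n} / {x}

Liveness:
  live L0: ∅→{x}
  live L1: ∅→∅
  live L2: {x}→{r}
  live L3: ∅→∅
  live L4: {r}→{r,x}
  live L5: {r,x}→{x}
  live L6: {x}→∅

Conflict graph:
  d — {n,r,x}
  k — {r,x}
  n — {d,x}
  r — {d,k,x}
  u — ∅
  x — {d,k,n,r}

Chromatic number:
  clique {d,n,x} ⇒ need ≥ 3
  assign d→R1 k→R1 n→R2 r→R2 u→R0 x→R0 — no edge inside a register ⇒ χ ≤ 3
  χ = 3

Answer: 3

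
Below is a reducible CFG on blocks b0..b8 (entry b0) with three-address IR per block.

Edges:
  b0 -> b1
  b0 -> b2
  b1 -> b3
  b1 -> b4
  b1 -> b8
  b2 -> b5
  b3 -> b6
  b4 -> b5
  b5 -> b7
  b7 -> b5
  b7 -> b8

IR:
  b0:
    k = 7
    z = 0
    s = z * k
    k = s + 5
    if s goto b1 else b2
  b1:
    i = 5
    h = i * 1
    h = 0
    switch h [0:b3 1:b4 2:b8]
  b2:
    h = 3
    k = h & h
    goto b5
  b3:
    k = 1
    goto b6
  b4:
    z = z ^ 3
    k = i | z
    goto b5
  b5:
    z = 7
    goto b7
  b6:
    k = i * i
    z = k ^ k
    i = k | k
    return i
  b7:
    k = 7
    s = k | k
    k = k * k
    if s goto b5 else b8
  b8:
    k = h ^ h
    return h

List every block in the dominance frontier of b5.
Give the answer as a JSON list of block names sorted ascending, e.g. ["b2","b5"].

Answer: ["b5", "b8"]

Working:
idom tree: b1←b0 b2←b0 b3←b1 b4←b1 b5←b0 b6←b3 b7←b5 b8←b0
Dom at joins:
  b5: preds {b2,b4,b7}: {b0,b2} ∩ {b0,b1,b4} ∩ {b0,b5,b7} = {b0}; idom=b0
  b8: preds {b1,b7}: {b0,b1} ∩ {b0,b5,b7} = {b0}; idom=b0

DF derivation:
  join b5 pred b2: b2 stop@b0
  join b5 pred b4: b4→b1 stop@b0
  join b5 pred b7: b7→b5 stop@b0
  join b8 pred b1: b1 stop@b0
  join b8 pred b7: b7→b5 stop@b0
  DF(b0)=∅
  DF(b1)={b5,b8}
  DF(b2)={b5}
  DF(b3)=∅
  DF(b4)={b5}
  DF(b5)={b5,b8}
  DF(b6)=∅
  DF(b7)={b5,b8}
  DF(b8)=∅

DF(b5) = ["b5", "b8"]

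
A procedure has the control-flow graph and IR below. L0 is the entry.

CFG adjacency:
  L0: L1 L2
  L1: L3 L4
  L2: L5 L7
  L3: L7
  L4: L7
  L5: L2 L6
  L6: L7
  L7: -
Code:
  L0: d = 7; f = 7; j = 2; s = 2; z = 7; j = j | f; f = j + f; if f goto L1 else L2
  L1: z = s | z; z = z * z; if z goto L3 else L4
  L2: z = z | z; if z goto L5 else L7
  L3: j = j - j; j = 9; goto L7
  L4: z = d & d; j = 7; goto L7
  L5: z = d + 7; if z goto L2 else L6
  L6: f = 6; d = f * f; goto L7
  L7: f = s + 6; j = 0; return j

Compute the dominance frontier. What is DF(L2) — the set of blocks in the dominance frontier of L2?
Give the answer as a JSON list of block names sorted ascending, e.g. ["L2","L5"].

Answer: ["L2", "L7"]

Derivation:
idom tree: L1←L0 L2←L0 L3←L1 L4←L1 L5←L2 L6←L5 L7←L0
Join-block Dom:
  L2: preds {L0,L5}: {L0} ∩ {L0,L2,L5} = {L0}; idom=L0
  L7: preds {L2,L3,L4,L6}: {L0,L2} ∩ {L0,L1,L3} ∩ {L0,L1,L4} ∩ {L0,L2,L5,L6} = {L0}; idom=L0

Frontier:
  join L2 pred L0: · stop@L0
  join L2 pred L5: L5→L2 stop@L0
  join L7 pred L2: L2 stop@L0
  join L7 pred L3: L3→L1 stop@L0
  join L7 pred L4: L4→L1 stop@L0
  join L7 pred L6: L6→L5→L2 stop@L0
  L0: DF=∅
  L1: DF={L7}
  L2: DF={L2,L7}
  L3: DF={L7}
  L4: DF={L7}
  L5: DF={L2,L7}
  L6: DF={L7}
  L7: DF=∅

DF(L2) = ["L2", "L7"]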